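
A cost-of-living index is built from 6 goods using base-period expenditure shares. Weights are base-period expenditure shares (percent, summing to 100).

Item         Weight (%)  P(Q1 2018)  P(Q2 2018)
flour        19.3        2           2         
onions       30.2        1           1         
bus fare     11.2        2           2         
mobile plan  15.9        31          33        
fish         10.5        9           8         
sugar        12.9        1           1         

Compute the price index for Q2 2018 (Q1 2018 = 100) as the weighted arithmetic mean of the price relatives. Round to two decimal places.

flour: 19.3 × (2/2) = 19.3 × 1.000000 = 19.3000
onions: 30.2 × (1/1) = 30.2 × 1.000000 = 30.2000
bus fare: 11.2 × (2/2) = 11.2 × 1.000000 = 11.2000
mobile plan: 15.9 × (33/31) = 15.9 × 1.064516 = 16.9258
fish: 10.5 × (8/9) = 10.5 × 0.888889 = 9.3333
sugar: 12.9 × (1/1) = 12.9 × 1.000000 = 12.9000
Index = Σ wᵢ·(p₁ᵢ/p₀ᵢ) = 19.3000 + 30.2000 + 11.2000 + 16.9258 + 9.3333 + 12.9000 = 99.8591

99.86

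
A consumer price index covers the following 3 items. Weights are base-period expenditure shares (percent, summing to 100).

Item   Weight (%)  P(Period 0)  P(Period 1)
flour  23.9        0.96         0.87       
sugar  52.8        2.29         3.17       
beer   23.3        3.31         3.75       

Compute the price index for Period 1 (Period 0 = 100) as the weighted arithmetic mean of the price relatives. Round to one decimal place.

flour: 23.9 × (0.87/0.96) = 23.9 × 0.906250 = 21.6594
sugar: 52.8 × (3.17/2.29) = 52.8 × 1.384279 = 73.0900
beer: 23.3 × (3.75/3.31) = 23.3 × 1.132931 = 26.3973
Index = Σ wᵢ·(p₁ᵢ/p₀ᵢ) = 21.6594 + 73.0900 + 26.3973 = 121.1466

121.1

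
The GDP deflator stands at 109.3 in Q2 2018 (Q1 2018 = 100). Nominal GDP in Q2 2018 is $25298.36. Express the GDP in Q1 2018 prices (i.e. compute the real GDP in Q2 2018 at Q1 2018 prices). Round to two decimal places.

23145.80

Real = Nominal ÷ (Index/100) = 25298.36 ÷ (109.3/100)
     = 25298.36 ÷ 1.093 = 23145.8005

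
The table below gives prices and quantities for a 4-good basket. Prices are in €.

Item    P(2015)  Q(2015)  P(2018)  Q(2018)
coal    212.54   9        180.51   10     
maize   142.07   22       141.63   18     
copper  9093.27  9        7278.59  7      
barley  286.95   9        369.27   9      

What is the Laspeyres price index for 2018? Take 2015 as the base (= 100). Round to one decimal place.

Laspeyres price index uses base-period quantities as weights.
ΣP(2018)·Q(2015) = 180.51×9 + 141.63×22 + 7278.59×9 + 369.27×9 = 1624.59 + 3115.86 + 65507.31 + 3323.43 = 73571.19
ΣP(2015)·Q(2015) = 212.54×9 + 142.07×22 + 9093.27×9 + 286.95×9 = 1912.86 + 3125.54 + 81839.43 + 2582.55 = 89460.38
Index = 73571.19 / 89460.38 × 100 = 82.2389

82.2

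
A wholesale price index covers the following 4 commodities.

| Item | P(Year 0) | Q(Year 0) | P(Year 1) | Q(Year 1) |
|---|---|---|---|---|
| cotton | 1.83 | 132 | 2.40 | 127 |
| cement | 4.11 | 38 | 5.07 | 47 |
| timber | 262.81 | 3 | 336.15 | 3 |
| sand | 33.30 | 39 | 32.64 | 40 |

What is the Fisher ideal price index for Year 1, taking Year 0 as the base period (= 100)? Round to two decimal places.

112.27

Laspeyres component (base-period weights):
ΣP(Year 1)Q(Year 0) = 2.40×132 + 5.07×38 + 336.15×3 + 32.64×39 = 316.8 + 192.66 + 1008.45 + 1272.96 = 2790.87
ΣP(Year 0)Q(Year 0) = 1.83×132 + 4.11×38 + 262.81×3 + 33.30×39 = 241.56 + 156.18 + 788.43 + 1298.7 = 2484.87
L = 2790.87 / 2484.87 × 100 = 112.3145
Paasche component (current-period weights):
ΣP(Year 1)Q(Year 1) = 2.40×127 + 5.07×47 + 336.15×3 + 32.64×40 = 304.8 + 238.29 + 1008.45 + 1305.6 = 2857.14
ΣP(Year 0)Q(Year 1) = 1.83×127 + 4.11×47 + 262.81×3 + 33.30×40 = 232.41 + 193.17 + 788.43 + 1332 = 2546.01
P = 2857.14 / 2546.01 × 100 = 112.2203
Fisher = √(L × P) = √(112.3145 × 112.2203) = 112.2674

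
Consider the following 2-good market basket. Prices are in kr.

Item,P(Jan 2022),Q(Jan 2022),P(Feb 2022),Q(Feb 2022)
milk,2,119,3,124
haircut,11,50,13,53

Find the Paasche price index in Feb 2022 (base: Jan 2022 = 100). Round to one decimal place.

Paasche price index uses current-period quantities as weights.
ΣP(Feb 2022)·Q(Feb 2022) = 3×124 + 13×53 = 372 + 689 = 1061
ΣP(Jan 2022)·Q(Feb 2022) = 2×124 + 11×53 = 248 + 583 = 831
Index = 1061 / 831 × 100 = 127.6775

127.7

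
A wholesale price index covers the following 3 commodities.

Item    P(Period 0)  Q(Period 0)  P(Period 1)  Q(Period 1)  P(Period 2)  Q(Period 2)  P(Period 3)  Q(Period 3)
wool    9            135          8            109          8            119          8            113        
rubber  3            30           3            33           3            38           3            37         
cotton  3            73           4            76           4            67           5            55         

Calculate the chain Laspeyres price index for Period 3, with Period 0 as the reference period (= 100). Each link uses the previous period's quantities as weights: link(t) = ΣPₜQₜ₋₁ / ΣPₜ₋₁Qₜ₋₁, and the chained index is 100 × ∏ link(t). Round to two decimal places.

Link Period 0→Period 1:
ΣP(Period 1)Q(Period 0) = 8×135 + 3×30 + 4×73 = 1080 + 90 + 292 = 1462
ΣP(Period 0)Q(Period 0) = 9×135 + 3×30 + 3×73 = 1215 + 90 + 219 = 1524
link = 1462/1524 = 0.959318
Link Period 1→Period 2:
ΣP(Period 2)Q(Period 1) = 8×109 + 3×33 + 4×76 = 872 + 99 + 304 = 1275
ΣP(Period 1)Q(Period 1) = 8×109 + 3×33 + 4×76 = 872 + 99 + 304 = 1275
link = 1275/1275 = 1.000000
Link Period 2→Period 3:
ΣP(Period 3)Q(Period 2) = 8×119 + 3×38 + 5×67 = 952 + 114 + 335 = 1401
ΣP(Period 2)Q(Period 2) = 8×119 + 3×38 + 4×67 = 952 + 114 + 268 = 1334
link = 1401/1334 = 1.050225
Chained index = 100 × 0.959318 × 1.000000 × 1.050225 = 100.7499

100.75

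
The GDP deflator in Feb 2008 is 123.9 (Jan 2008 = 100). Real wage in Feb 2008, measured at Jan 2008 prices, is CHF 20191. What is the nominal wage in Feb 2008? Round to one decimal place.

25016.6

Nominal = Real × (Index/100) = 20191 × (123.9/100)
        = 20191 × 1.239 = 25016.6490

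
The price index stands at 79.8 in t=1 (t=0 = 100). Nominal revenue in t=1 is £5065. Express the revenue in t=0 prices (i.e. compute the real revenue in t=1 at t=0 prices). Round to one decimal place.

Real = Nominal ÷ (Index/100) = 5065 ÷ (79.8/100)
     = 5065 ÷ 0.798 = 6347.1178

6347.1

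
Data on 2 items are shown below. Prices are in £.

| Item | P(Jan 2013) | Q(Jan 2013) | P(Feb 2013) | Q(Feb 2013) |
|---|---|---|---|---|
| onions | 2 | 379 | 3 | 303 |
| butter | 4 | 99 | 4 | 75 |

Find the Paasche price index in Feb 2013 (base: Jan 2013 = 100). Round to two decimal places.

Paasche price index uses current-period quantities as weights.
ΣP(Feb 2013)·Q(Feb 2013) = 3×303 + 4×75 = 909 + 300 = 1209
ΣP(Jan 2013)·Q(Feb 2013) = 2×303 + 4×75 = 606 + 300 = 906
Index = 1209 / 906 × 100 = 133.4437

133.44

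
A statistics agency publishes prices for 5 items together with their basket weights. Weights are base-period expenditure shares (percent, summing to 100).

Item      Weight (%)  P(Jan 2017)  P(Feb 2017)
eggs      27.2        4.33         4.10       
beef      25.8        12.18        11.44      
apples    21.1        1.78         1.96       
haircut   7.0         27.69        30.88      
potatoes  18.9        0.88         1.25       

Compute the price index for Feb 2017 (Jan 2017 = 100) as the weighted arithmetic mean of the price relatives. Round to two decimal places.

eggs: 27.2 × (4.10/4.33) = 27.2 × 0.946882 = 25.7552
beef: 25.8 × (11.44/12.18) = 25.8 × 0.939245 = 24.2325
apples: 21.1 × (1.96/1.78) = 21.1 × 1.101124 = 23.2337
haircut: 7.0 × (30.88/27.69) = 7.0 × 1.115204 = 7.8064
potatoes: 18.9 × (1.25/0.88) = 18.9 × 1.420455 = 26.8466
Index = Σ wᵢ·(p₁ᵢ/p₀ᵢ) = 25.7552 + 24.2325 + 23.2337 + 7.8064 + 26.8466 = 107.8744

107.87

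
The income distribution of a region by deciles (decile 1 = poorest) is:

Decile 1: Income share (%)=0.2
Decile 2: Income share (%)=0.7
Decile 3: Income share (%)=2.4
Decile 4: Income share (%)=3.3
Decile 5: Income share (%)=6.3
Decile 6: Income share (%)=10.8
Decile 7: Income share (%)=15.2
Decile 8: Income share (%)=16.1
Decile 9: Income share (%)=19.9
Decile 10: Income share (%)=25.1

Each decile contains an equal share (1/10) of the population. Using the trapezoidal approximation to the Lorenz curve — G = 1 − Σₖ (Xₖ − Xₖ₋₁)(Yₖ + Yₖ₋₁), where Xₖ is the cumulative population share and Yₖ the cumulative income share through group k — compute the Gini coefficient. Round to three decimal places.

Cumulative income shares Yₖ: 0.0020, 0.0090, 0.0330, 0.0660, 0.1290, 0.2370, 0.3890, 0.5500, 0.7490, 1.0000
Σ (Xₖ−Xₖ₋₁)(Yₖ+Yₖ₋₁) = (1/10)(0.0020+0.0000) + (1/10)(0.0090+0.0020) + (1/10)(0.0330+0.0090) + (1/10)(0.0660+0.0330) + (1/10)(0.1290+0.0660) + (1/10)(0.2370+0.1290) + (1/10)(0.3890+0.2370) + (1/10)(0.5500+0.3890) + (1/10)(0.7490+0.5500) + (1/10)(1.0000+0.7490)
  = 0.0002 + 0.0011 + 0.0042 + 0.0099 + 0.0195 + 0.0366 + 0.0626 + 0.0939 + 0.1299 + 0.1749 = 0.5328
G = 1 − 0.5328 = 0.4672

0.467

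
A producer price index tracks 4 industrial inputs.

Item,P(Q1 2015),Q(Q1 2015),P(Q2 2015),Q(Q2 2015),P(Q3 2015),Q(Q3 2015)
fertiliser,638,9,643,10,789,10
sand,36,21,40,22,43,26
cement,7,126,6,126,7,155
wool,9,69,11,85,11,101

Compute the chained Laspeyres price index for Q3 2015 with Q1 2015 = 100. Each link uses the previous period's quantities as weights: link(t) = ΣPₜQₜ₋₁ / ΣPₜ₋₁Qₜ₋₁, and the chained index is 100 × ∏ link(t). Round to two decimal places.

Link Q1 2015→Q2 2015:
ΣP(Q2 2015)Q(Q1 2015) = 643×9 + 40×21 + 6×126 + 11×69 = 5787 + 840 + 756 + 759 = 8142
ΣP(Q1 2015)Q(Q1 2015) = 638×9 + 36×21 + 7×126 + 9×69 = 5742 + 756 + 882 + 621 = 8001
link = 8142/8001 = 1.017623
Link Q2 2015→Q3 2015:
ΣP(Q3 2015)Q(Q2 2015) = 789×10 + 43×22 + 7×126 + 11×85 = 7890 + 946 + 882 + 935 = 10653
ΣP(Q2 2015)Q(Q2 2015) = 643×10 + 40×22 + 6×126 + 11×85 = 6430 + 880 + 756 + 935 = 9001
link = 10653/9001 = 1.183535
Chained index = 100 × 1.017623 × 1.183535 = 120.4392

120.44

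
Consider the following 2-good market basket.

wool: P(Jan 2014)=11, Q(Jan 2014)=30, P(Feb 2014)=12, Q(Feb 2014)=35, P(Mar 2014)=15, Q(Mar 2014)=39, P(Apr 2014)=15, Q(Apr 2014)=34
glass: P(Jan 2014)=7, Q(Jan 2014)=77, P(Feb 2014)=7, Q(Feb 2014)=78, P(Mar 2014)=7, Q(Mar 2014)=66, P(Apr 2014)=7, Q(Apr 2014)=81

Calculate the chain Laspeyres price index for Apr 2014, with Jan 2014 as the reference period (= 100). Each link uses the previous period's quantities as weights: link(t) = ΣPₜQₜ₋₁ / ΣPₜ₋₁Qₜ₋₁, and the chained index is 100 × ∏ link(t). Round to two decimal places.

Link Jan 2014→Feb 2014:
ΣP(Feb 2014)Q(Jan 2014) = 12×30 + 7×77 = 360 + 539 = 899
ΣP(Jan 2014)Q(Jan 2014) = 11×30 + 7×77 = 330 + 539 = 869
link = 899/869 = 1.034522
Link Feb 2014→Mar 2014:
ΣP(Mar 2014)Q(Feb 2014) = 15×35 + 7×78 = 525 + 546 = 1071
ΣP(Feb 2014)Q(Feb 2014) = 12×35 + 7×78 = 420 + 546 = 966
link = 1071/966 = 1.108696
Link Mar 2014→Apr 2014:
ΣP(Apr 2014)Q(Mar 2014) = 15×39 + 7×66 = 585 + 462 = 1047
ΣP(Mar 2014)Q(Mar 2014) = 15×39 + 7×66 = 585 + 462 = 1047
link = 1047/1047 = 1.000000
Chained index = 100 × 1.034522 × 1.108696 × 1.000000 = 114.6971

114.70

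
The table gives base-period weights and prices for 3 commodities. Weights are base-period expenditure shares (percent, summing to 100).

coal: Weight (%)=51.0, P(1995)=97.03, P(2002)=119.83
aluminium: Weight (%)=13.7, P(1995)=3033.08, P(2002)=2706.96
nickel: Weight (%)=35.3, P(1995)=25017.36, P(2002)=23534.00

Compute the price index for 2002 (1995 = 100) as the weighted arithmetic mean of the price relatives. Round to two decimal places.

108.42

coal: 51.0 × (119.83/97.03) = 51.0 × 1.234979 = 62.9839
aluminium: 13.7 × (2706.96/3033.08) = 13.7 × 0.892479 = 12.2270
nickel: 35.3 × (23534.00/25017.36) = 35.3 × 0.940707 = 33.2069
Index = Σ wᵢ·(p₁ᵢ/p₀ᵢ) = 62.9839 + 12.2270 + 33.2069 = 108.4178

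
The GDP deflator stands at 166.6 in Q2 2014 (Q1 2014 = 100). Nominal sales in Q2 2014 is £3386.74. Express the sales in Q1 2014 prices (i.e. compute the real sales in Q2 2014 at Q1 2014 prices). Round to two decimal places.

Real = Nominal ÷ (Index/100) = 3386.74 ÷ (166.6/100)
     = 3386.74 ÷ 1.666 = 2032.8571

2032.86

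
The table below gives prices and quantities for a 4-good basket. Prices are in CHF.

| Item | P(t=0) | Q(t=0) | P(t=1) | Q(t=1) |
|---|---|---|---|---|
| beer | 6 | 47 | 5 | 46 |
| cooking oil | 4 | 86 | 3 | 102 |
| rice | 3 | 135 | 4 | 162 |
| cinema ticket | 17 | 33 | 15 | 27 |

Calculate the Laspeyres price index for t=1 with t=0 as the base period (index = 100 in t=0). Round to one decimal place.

96.0

Laspeyres price index uses base-period quantities as weights.
ΣP(t=1)·Q(t=0) = 5×47 + 3×86 + 4×135 + 15×33 = 235 + 258 + 540 + 495 = 1528
ΣP(t=0)·Q(t=0) = 6×47 + 4×86 + 3×135 + 17×33 = 282 + 344 + 405 + 561 = 1592
Index = 1528 / 1592 × 100 = 95.9799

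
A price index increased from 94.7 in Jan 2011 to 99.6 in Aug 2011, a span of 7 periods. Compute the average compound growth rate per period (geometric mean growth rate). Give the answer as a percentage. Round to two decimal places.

Growth factor = (99.6/94.7)^(1/7) = (1.051742)^(1/7) = 1.007233
Growth rate = 1.007233 − 1 = 0.007233 = 0.7233%

0.72%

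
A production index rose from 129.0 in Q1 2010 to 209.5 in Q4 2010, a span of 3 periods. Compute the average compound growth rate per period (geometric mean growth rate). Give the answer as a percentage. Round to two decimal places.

Growth factor = (209.5/129.0)^(1/3) = (1.624031)^(1/3) = 1.175434
Growth rate = 1.175434 − 1 = 0.175434 = 17.5434%

17.54%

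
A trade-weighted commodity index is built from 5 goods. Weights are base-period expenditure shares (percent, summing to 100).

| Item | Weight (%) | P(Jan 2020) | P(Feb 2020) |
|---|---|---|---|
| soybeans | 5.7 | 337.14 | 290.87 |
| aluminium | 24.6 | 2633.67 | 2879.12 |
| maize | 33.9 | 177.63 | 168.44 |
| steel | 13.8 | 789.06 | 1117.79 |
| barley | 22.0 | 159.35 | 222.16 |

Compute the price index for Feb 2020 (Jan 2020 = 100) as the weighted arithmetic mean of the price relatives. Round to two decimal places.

114.18

soybeans: 5.7 × (290.87/337.14) = 5.7 × 0.862757 = 4.9177
aluminium: 24.6 × (2879.12/2633.67) = 24.6 × 1.093197 = 26.8926
maize: 33.9 × (168.44/177.63) = 33.9 × 0.948263 = 32.1461
steel: 13.8 × (1117.79/789.06) = 13.8 × 1.416610 = 19.5492
barley: 22.0 × (222.16/159.35) = 22.0 × 1.394164 = 30.6716
Index = Σ wᵢ·(p₁ᵢ/p₀ᵢ) = 4.9177 + 26.8926 + 32.1461 + 19.5492 + 30.6716 = 114.1773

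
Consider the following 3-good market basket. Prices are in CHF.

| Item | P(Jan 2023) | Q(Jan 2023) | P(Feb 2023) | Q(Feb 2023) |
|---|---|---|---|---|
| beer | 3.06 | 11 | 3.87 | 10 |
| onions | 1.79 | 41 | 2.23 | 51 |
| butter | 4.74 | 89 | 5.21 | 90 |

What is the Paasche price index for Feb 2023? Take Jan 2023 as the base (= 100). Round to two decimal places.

113.28

Paasche price index uses current-period quantities as weights.
ΣP(Feb 2023)·Q(Feb 2023) = 3.87×10 + 2.23×51 + 5.21×90 = 38.7 + 113.73 + 468.9 = 621.33
ΣP(Jan 2023)·Q(Feb 2023) = 3.06×10 + 1.79×51 + 4.74×90 = 30.6 + 91.29 + 426.6 = 548.49
Index = 621.33 / 548.49 × 100 = 113.2801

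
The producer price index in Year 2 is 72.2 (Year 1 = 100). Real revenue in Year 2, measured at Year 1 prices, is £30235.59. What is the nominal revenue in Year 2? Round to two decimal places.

Nominal = Real × (Index/100) = 30235.59 × (72.2/100)
        = 30235.59 × 0.722 = 21830.0960

21830.10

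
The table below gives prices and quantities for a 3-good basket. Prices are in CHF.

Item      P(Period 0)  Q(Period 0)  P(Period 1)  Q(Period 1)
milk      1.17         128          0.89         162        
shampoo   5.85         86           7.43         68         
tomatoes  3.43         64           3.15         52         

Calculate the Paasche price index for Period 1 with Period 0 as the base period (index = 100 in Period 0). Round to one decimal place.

106.2

Paasche price index uses current-period quantities as weights.
ΣP(Period 1)·Q(Period 1) = 0.89×162 + 7.43×68 + 3.15×52 = 144.18 + 505.24 + 163.8 = 813.22
ΣP(Period 0)·Q(Period 1) = 1.17×162 + 5.85×68 + 3.43×52 = 189.54 + 397.8 + 178.36 = 765.7
Index = 813.22 / 765.7 × 100 = 106.2061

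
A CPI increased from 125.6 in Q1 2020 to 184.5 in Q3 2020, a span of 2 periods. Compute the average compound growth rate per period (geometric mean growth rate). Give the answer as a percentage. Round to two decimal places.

Growth factor = (184.5/125.6)^(1/2) = (1.468949)^(1/2) = 1.212002
Growth rate = 1.212002 − 1 = 0.212002 = 21.2002%

21.20%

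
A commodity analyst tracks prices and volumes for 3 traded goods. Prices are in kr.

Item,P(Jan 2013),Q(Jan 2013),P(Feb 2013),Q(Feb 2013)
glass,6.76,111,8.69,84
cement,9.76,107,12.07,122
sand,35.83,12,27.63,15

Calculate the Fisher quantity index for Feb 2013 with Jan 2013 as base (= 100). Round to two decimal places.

Laspeyres component (base-period weights):
ΣP(Jan 2013)Q(Feb 2013) = 6.76×84 + 9.76×122 + 35.83×15 = 567.84 + 1190.72 + 537.45 = 2296.01
ΣP(Jan 2013)Q(Jan 2013) = 6.76×111 + 9.76×107 + 35.83×12 = 750.36 + 1044.32 + 429.96 = 2224.64
L = 2296.01 / 2224.64 × 100 = 103.2082
Paasche component (current-period weights):
ΣP(Feb 2013)Q(Feb 2013) = 8.69×84 + 12.07×122 + 27.63×15 = 729.96 + 1472.54 + 414.45 = 2616.95
ΣP(Feb 2013)Q(Jan 2013) = 8.69×111 + 12.07×107 + 27.63×12 = 964.59 + 1291.49 + 331.56 = 2587.64
P = 2616.95 / 2587.64 × 100 = 101.1327
Fisher = √(L × P) = √(103.2082 × 101.1327) = 102.1652

102.17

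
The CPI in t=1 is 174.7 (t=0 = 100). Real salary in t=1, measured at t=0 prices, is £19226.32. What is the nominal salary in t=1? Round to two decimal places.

33588.38

Nominal = Real × (Index/100) = 19226.32 × (174.7/100)
        = 19226.32 × 1.747 = 33588.3810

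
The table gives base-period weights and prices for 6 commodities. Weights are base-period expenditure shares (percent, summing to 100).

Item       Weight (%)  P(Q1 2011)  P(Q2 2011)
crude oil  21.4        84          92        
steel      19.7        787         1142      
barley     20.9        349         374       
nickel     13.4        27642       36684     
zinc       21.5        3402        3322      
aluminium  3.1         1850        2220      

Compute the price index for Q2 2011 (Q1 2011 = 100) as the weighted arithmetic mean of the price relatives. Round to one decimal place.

crude oil: 21.4 × (92/84) = 21.4 × 1.095238 = 23.4381
steel: 19.7 × (1142/787) = 19.7 × 1.451080 = 28.5863
barley: 20.9 × (374/349) = 20.9 × 1.071633 = 22.3971
nickel: 13.4 × (36684/27642) = 13.4 × 1.327111 = 17.7833
zinc: 21.5 × (3322/3402) = 21.5 × 0.976484 = 20.9944
aluminium: 3.1 × (2220/1850) = 3.1 × 1.200000 = 3.7200
Index = Σ wᵢ·(p₁ᵢ/p₀ᵢ) = 23.4381 + 28.5863 + 22.3971 + 17.7833 + 20.9944 + 3.7200 = 116.9192

116.9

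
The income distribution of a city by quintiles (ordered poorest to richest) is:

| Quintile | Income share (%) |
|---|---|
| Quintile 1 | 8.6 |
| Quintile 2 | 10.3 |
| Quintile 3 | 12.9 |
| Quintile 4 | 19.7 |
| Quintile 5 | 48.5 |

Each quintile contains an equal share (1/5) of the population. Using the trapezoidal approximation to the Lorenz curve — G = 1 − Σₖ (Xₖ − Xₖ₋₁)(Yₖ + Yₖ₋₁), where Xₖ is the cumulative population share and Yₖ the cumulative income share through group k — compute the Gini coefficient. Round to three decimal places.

0.357

Cumulative income shares Yₖ: 0.0860, 0.1890, 0.3180, 0.5150, 1.0000
Σ (Xₖ−Xₖ₋₁)(Yₖ+Yₖ₋₁) = (1/5)(0.0860+0.0000) + (1/5)(0.1890+0.0860) + (1/5)(0.3180+0.1890) + (1/5)(0.5150+0.3180) + (1/5)(1.0000+0.5150)
  = 0.0172 + 0.0550 + 0.1014 + 0.1666 + 0.3030 = 0.6432
G = 1 − 0.6432 = 0.3568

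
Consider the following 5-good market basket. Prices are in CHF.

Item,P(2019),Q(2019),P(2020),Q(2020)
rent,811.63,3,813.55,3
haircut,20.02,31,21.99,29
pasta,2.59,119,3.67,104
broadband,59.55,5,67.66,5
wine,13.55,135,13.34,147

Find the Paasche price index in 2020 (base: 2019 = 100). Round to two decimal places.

103.32

Paasche price index uses current-period quantities as weights.
ΣP(2020)·Q(2020) = 813.55×3 + 21.99×29 + 3.67×104 + 67.66×5 + 13.34×147 = 2440.65 + 637.71 + 381.68 + 338.3 + 1960.98 = 5759.32
ΣP(2019)·Q(2020) = 811.63×3 + 20.02×29 + 2.59×104 + 59.55×5 + 13.55×147 = 2434.89 + 580.58 + 269.36 + 297.75 + 1991.85 = 5574.43
Index = 5759.32 / 5574.43 × 100 = 103.3168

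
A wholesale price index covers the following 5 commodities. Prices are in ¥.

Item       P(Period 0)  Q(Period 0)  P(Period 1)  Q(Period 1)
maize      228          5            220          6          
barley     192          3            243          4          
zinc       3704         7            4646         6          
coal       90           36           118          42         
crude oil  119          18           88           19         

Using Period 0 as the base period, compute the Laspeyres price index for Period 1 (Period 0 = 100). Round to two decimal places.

Laspeyres price index uses base-period quantities as weights.
ΣP(Period 1)·Q(Period 0) = 220×5 + 243×3 + 4646×7 + 118×36 + 88×18 = 1100 + 729 + 32522 + 4248 + 1584 = 40183
ΣP(Period 0)·Q(Period 0) = 228×5 + 192×3 + 3704×7 + 90×36 + 119×18 = 1140 + 576 + 25928 + 3240 + 2142 = 33026
Index = 40183 / 33026 × 100 = 121.6708

121.67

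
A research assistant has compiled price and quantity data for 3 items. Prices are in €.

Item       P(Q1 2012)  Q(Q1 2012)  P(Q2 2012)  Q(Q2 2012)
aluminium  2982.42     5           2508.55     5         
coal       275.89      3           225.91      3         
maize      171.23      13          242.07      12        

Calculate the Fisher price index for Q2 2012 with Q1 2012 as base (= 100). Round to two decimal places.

90.86

Laspeyres component (base-period weights):
ΣP(Q2 2012)Q(Q1 2012) = 2508.55×5 + 225.91×3 + 242.07×13 = 12542.75 + 677.73 + 3146.91 = 16367.39
ΣP(Q1 2012)Q(Q1 2012) = 2982.42×5 + 275.89×3 + 171.23×13 = 14912.1 + 827.67 + 2225.99 = 17965.76
L = 16367.39 / 17965.76 × 100 = 91.1032
Paasche component (current-period weights):
ΣP(Q2 2012)Q(Q2 2012) = 2508.55×5 + 225.91×3 + 242.07×12 = 12542.75 + 677.73 + 2904.84 = 16125.32
ΣP(Q1 2012)Q(Q2 2012) = 2982.42×5 + 275.89×3 + 171.23×12 = 14912.1 + 827.67 + 2054.76 = 17794.53
P = 16125.32 / 17794.53 × 100 = 90.6195
Fisher = √(L × P) = √(91.1032 × 90.6195) = 90.8611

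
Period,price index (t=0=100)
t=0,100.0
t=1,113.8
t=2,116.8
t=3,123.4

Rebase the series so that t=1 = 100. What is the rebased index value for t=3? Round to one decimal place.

108.4

Rebased(t=3) = 123.4 / 113.8 × 100 = 108.4359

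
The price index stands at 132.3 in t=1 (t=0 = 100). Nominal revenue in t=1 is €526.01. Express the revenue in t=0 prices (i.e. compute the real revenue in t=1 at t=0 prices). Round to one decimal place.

397.6

Real = Nominal ÷ (Index/100) = 526.01 ÷ (132.3/100)
     = 526.01 ÷ 1.323 = 397.5888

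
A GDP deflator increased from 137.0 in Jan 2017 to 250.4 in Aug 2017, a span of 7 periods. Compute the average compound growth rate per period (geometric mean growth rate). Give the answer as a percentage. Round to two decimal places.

9.00%

Growth factor = (250.4/137.0)^(1/7) = (1.827737)^(1/7) = 1.089974
Growth rate = 1.089974 − 1 = 0.089974 = 8.9974%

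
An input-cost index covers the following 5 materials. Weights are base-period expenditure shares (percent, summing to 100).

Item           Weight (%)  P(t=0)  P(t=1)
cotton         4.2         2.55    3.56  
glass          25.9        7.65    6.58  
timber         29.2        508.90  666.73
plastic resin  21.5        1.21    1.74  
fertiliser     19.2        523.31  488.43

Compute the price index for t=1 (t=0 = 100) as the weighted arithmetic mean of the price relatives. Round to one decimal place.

cotton: 4.2 × (3.56/2.55) = 4.2 × 1.396078 = 5.8635
glass: 25.9 × (6.58/7.65) = 25.9 × 0.860131 = 22.2774
timber: 29.2 × (666.73/508.90) = 29.2 × 1.310140 = 38.2561
plastic resin: 21.5 × (1.74/1.21) = 21.5 × 1.438017 = 30.9174
fertiliser: 19.2 × (488.43/523.31) = 19.2 × 0.933347 = 17.9203
Index = Σ wᵢ·(p₁ᵢ/p₀ᵢ) = 5.8635 + 22.2774 + 38.2561 + 30.9174 + 17.9203 = 115.2346

115.2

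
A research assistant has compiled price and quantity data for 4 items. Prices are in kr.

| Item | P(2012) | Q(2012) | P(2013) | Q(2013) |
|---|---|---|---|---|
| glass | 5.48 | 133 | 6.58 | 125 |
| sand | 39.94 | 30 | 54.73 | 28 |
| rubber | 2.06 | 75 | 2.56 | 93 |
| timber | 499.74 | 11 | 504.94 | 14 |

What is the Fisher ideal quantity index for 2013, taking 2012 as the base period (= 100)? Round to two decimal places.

117.78

Laspeyres component (base-period weights):
ΣP(2012)Q(2013) = 5.48×125 + 39.94×28 + 2.06×93 + 499.74×14 = 685 + 1118.32 + 191.58 + 6996.36 = 8991.26
ΣP(2012)Q(2012) = 5.48×133 + 39.94×30 + 2.06×75 + 499.74×11 = 728.84 + 1198.2 + 154.5 + 5497.14 = 7578.68
L = 8991.26 / 7578.68 × 100 = 118.6389
Paasche component (current-period weights):
ΣP(2013)Q(2013) = 6.58×125 + 54.73×28 + 2.56×93 + 504.94×14 = 822.5 + 1532.44 + 238.08 + 7069.16 = 9662.18
ΣP(2013)Q(2012) = 6.58×133 + 54.73×30 + 2.56×75 + 504.94×11 = 875.14 + 1641.9 + 192 + 5554.34 = 8263.38
P = 9662.18 / 8263.38 × 100 = 116.9277
Fisher = √(L × P) = √(118.6389 × 116.9277) = 117.7802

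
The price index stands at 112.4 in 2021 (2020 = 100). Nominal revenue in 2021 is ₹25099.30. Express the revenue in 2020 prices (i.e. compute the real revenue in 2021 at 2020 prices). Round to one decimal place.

Real = Nominal ÷ (Index/100) = 25099.30 ÷ (112.4/100)
     = 25099.30 ÷ 1.124 = 22330.3381

22330.3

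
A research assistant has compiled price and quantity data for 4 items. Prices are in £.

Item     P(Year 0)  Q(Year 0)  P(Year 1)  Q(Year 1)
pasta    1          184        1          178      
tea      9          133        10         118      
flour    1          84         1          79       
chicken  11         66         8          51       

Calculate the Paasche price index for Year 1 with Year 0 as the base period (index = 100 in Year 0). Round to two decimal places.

Paasche price index uses current-period quantities as weights.
ΣP(Year 1)·Q(Year 1) = 1×178 + 10×118 + 1×79 + 8×51 = 178 + 1180 + 79 + 408 = 1845
ΣP(Year 0)·Q(Year 1) = 1×178 + 9×118 + 1×79 + 11×51 = 178 + 1062 + 79 + 561 = 1880
Index = 1845 / 1880 × 100 = 98.1383

98.14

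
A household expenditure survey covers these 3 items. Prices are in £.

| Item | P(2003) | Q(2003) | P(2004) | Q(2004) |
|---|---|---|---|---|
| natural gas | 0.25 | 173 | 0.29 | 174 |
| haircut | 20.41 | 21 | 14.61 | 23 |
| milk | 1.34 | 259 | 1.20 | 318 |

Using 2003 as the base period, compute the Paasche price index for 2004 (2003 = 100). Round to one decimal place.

81.8

Paasche price index uses current-period quantities as weights.
ΣP(2004)·Q(2004) = 0.29×174 + 14.61×23 + 1.20×318 = 50.46 + 336.03 + 381.6 = 768.09
ΣP(2003)·Q(2004) = 0.25×174 + 20.41×23 + 1.34×318 = 43.5 + 469.43 + 426.12 = 939.05
Index = 768.09 / 939.05 × 100 = 81.7944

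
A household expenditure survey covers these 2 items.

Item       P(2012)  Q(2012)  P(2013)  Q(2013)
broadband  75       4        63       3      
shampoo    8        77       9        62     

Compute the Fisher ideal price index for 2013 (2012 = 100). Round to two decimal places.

Laspeyres component (base-period weights):
ΣP(2013)Q(2012) = 63×4 + 9×77 = 252 + 693 = 945
ΣP(2012)Q(2012) = 75×4 + 8×77 = 300 + 616 = 916
L = 945 / 916 × 100 = 103.1659
Paasche component (current-period weights):
ΣP(2013)Q(2013) = 63×3 + 9×62 = 189 + 558 = 747
ΣP(2012)Q(2013) = 75×3 + 8×62 = 225 + 496 = 721
P = 747 / 721 × 100 = 103.6061
Fisher = √(L × P) = √(103.1659 × 103.6061) = 103.3858

103.39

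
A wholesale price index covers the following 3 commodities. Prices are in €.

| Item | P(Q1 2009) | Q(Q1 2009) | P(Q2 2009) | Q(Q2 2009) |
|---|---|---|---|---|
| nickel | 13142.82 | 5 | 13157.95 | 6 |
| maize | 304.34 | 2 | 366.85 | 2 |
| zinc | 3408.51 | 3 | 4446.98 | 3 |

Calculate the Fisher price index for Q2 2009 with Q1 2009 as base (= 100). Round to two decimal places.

Laspeyres component (base-period weights):
ΣP(Q2 2009)Q(Q1 2009) = 13157.95×5 + 366.85×2 + 4446.98×3 = 65789.75 + 733.7 + 13340.94 = 79864.39
ΣP(Q1 2009)Q(Q1 2009) = 13142.82×5 + 304.34×2 + 3408.51×3 = 65714.1 + 608.68 + 10225.53 = 76548.31
L = 79864.39 / 76548.31 × 100 = 104.3320
Paasche component (current-period weights):
ΣP(Q2 2009)Q(Q2 2009) = 13157.95×6 + 366.85×2 + 4446.98×3 = 78947.7 + 733.7 + 13340.94 = 93022.34
ΣP(Q1 2009)Q(Q2 2009) = 13142.82×6 + 304.34×2 + 3408.51×3 = 78856.92 + 608.68 + 10225.53 = 89691.13
P = 93022.34 / 89691.13 × 100 = 103.7141
Fisher = √(L × P) = √(104.3320 × 103.7141) = 104.0226

104.02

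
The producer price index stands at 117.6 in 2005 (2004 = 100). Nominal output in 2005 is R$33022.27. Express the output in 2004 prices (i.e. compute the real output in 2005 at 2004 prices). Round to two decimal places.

Real = Nominal ÷ (Index/100) = 33022.27 ÷ (117.6/100)
     = 33022.27 ÷ 1.176 = 28080.1616

28080.16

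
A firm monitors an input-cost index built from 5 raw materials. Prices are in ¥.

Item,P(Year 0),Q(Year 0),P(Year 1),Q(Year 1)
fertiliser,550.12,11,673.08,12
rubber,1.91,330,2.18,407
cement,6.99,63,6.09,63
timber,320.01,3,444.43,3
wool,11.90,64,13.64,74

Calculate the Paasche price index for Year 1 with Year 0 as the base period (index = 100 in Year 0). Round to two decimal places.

121.02

Paasche price index uses current-period quantities as weights.
ΣP(Year 1)·Q(Year 1) = 673.08×12 + 2.18×407 + 6.09×63 + 444.43×3 + 13.64×74 = 8076.96 + 887.26 + 383.67 + 1333.29 + 1009.36 = 11690.54
ΣP(Year 0)·Q(Year 1) = 550.12×12 + 1.91×407 + 6.99×63 + 320.01×3 + 11.90×74 = 6601.44 + 777.37 + 440.37 + 960.03 + 880.6 = 9659.81
Index = 11690.54 / 9659.81 × 100 = 121.0225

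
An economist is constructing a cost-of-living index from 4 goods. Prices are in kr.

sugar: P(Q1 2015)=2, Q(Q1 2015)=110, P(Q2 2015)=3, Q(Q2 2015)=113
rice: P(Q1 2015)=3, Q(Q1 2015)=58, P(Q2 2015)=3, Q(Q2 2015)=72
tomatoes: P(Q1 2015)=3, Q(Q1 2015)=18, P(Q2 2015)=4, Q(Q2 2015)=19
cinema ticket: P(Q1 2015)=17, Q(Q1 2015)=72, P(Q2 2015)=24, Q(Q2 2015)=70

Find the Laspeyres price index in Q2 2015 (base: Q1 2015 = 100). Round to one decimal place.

Laspeyres price index uses base-period quantities as weights.
ΣP(Q2 2015)·Q(Q1 2015) = 3×110 + 3×58 + 4×18 + 24×72 = 330 + 174 + 72 + 1728 = 2304
ΣP(Q1 2015)·Q(Q1 2015) = 2×110 + 3×58 + 3×18 + 17×72 = 220 + 174 + 54 + 1224 = 1672
Index = 2304 / 1672 × 100 = 137.7990

137.8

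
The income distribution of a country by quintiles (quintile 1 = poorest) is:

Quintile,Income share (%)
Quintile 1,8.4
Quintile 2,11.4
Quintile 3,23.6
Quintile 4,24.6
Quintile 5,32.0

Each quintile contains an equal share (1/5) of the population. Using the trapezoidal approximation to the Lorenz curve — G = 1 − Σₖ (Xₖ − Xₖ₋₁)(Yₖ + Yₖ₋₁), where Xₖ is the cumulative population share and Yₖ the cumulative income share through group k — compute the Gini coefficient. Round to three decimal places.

0.242

Cumulative income shares Yₖ: 0.0840, 0.1980, 0.4340, 0.6800, 1.0000
Σ (Xₖ−Xₖ₋₁)(Yₖ+Yₖ₋₁) = (1/5)(0.0840+0.0000) + (1/5)(0.1980+0.0840) + (1/5)(0.4340+0.1980) + (1/5)(0.6800+0.4340) + (1/5)(1.0000+0.6800)
  = 0.0168 + 0.0564 + 0.1264 + 0.2228 + 0.3360 = 0.7584
G = 1 − 0.7584 = 0.2416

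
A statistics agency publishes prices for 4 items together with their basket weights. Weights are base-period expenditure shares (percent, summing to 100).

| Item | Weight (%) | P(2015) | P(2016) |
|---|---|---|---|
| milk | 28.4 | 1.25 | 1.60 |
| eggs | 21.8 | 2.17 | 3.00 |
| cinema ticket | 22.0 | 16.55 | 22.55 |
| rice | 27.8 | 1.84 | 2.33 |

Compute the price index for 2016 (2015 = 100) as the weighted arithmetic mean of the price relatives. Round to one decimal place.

131.7

milk: 28.4 × (1.60/1.25) = 28.4 × 1.280000 = 36.3520
eggs: 21.8 × (3.00/2.17) = 21.8 × 1.382488 = 30.1382
cinema ticket: 22.0 × (22.55/16.55) = 22.0 × 1.362538 = 29.9758
rice: 27.8 × (2.33/1.84) = 27.8 × 1.266304 = 35.2033
Index = Σ wᵢ·(p₁ᵢ/p₀ᵢ) = 36.3520 + 30.1382 + 29.9758 + 35.2033 = 131.6693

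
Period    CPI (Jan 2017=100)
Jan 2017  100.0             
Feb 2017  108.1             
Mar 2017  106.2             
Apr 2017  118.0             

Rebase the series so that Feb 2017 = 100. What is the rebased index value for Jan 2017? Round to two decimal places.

92.51

Rebased(Jan 2017) = 100.0 / 108.1 × 100 = 92.5069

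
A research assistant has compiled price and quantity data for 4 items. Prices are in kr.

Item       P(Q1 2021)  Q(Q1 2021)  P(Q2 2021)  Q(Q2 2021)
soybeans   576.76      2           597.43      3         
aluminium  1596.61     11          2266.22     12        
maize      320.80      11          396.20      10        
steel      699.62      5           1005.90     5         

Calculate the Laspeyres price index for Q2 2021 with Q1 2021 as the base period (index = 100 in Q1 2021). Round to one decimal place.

137.9

Laspeyres price index uses base-period quantities as weights.
ΣP(Q2 2021)·Q(Q1 2021) = 597.43×2 + 2266.22×11 + 396.20×11 + 1005.90×5 = 1194.86 + 24928.42 + 4358.2 + 5029.5 = 35510.98
ΣP(Q1 2021)·Q(Q1 2021) = 576.76×2 + 1596.61×11 + 320.80×11 + 699.62×5 = 1153.52 + 17562.71 + 3528.8 + 3498.1 = 25743.13
Index = 35510.98 / 25743.13 × 100 = 137.9435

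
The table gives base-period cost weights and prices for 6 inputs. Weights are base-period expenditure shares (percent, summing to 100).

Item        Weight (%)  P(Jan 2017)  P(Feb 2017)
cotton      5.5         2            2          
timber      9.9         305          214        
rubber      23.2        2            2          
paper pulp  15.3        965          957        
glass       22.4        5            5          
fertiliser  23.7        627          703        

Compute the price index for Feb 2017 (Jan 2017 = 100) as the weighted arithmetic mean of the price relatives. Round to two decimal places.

cotton: 5.5 × (2/2) = 5.5 × 1.000000 = 5.5000
timber: 9.9 × (214/305) = 9.9 × 0.701639 = 6.9462
rubber: 23.2 × (2/2) = 23.2 × 1.000000 = 23.2000
paper pulp: 15.3 × (957/965) = 15.3 × 0.991710 = 15.1732
glass: 22.4 × (5/5) = 22.4 × 1.000000 = 22.4000
fertiliser: 23.7 × (703/627) = 23.7 × 1.121212 = 26.5727
Index = Σ wᵢ·(p₁ᵢ/p₀ᵢ) = 5.5000 + 6.9462 + 23.2000 + 15.1732 + 22.4000 + 26.5727 = 99.7921

99.79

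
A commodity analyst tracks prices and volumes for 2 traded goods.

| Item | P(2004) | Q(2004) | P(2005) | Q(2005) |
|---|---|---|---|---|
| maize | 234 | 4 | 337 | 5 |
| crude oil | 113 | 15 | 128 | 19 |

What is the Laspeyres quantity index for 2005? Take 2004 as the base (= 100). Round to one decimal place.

Laspeyres quantity index uses base-period prices as weights.
ΣP(2004)·Q(2005) = 234×5 + 113×19 = 1170 + 2147 = 3317
ΣP(2004)·Q(2004) = 234×4 + 113×15 = 936 + 1695 = 2631
Index = 3317 / 2631 × 100 = 126.0737

126.1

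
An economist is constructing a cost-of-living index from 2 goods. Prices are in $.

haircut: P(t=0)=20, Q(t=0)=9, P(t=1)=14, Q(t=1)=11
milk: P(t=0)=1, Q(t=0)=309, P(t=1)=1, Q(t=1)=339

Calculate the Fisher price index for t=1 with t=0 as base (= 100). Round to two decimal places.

88.57

Laspeyres component (base-period weights):
ΣP(t=1)Q(t=0) = 14×9 + 1×309 = 126 + 309 = 435
ΣP(t=0)Q(t=0) = 20×9 + 1×309 = 180 + 309 = 489
L = 435 / 489 × 100 = 88.9571
Paasche component (current-period weights):
ΣP(t=1)Q(t=1) = 14×11 + 1×339 = 154 + 339 = 493
ΣP(t=0)Q(t=1) = 20×11 + 1×339 = 220 + 339 = 559
P = 493 / 559 × 100 = 88.1932
Fisher = √(L × P) = √(88.9571 × 88.1932) = 88.5743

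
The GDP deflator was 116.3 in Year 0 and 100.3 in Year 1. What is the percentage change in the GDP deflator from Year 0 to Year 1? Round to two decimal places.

Change = (100.3 − 116.3) / 116.3 × 100
       = -16.0 / 116.3 × 100 = -13.7575%

-13.76%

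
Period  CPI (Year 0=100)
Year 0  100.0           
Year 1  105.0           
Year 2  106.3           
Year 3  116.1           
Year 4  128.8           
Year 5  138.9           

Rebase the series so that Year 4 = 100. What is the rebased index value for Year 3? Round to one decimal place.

90.1

Rebased(Year 3) = 116.1 / 128.8 × 100 = 90.1398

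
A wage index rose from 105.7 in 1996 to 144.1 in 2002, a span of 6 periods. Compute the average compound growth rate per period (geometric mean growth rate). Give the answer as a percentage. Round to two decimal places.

5.30%

Growth factor = (144.1/105.7)^(1/6) = (1.363292)^(1/6) = 1.053008
Growth rate = 1.053008 − 1 = 0.053008 = 5.3008%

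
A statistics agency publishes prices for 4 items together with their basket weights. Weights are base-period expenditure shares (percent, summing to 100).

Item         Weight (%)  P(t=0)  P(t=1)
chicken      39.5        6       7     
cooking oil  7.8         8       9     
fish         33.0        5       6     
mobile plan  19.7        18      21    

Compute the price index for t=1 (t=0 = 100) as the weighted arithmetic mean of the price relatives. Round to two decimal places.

117.44

chicken: 39.5 × (7/6) = 39.5 × 1.166667 = 46.0833
cooking oil: 7.8 × (9/8) = 7.8 × 1.125000 = 8.7750
fish: 33.0 × (6/5) = 33.0 × 1.200000 = 39.6000
mobile plan: 19.7 × (21/18) = 19.7 × 1.166667 = 22.9833
Index = Σ wᵢ·(p₁ᵢ/p₀ᵢ) = 46.0833 + 8.7750 + 39.6000 + 22.9833 = 117.4417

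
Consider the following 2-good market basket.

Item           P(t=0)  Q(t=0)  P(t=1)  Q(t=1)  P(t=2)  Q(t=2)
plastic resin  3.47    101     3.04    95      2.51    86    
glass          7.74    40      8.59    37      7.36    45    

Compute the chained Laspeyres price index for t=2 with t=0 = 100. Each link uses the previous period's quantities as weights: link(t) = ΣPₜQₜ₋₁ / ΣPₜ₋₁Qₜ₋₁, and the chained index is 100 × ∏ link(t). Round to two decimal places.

83.00

Link t=0→t=1:
ΣP(t=1)Q(t=0) = 3.04×101 + 8.59×40 = 307.04 + 343.6 = 650.64
ΣP(t=0)Q(t=0) = 3.47×101 + 7.74×40 = 350.47 + 309.6 = 660.07
link = 650.64/660.07 = 0.985714
Link t=1→t=2:
ΣP(t=2)Q(t=1) = 2.51×95 + 7.36×37 = 238.45 + 272.32 = 510.77
ΣP(t=1)Q(t=1) = 3.04×95 + 8.59×37 = 288.8 + 317.83 = 606.63
link = 510.77/606.63 = 0.841979
Chained index = 100 × 0.985714 × 0.841979 = 82.9951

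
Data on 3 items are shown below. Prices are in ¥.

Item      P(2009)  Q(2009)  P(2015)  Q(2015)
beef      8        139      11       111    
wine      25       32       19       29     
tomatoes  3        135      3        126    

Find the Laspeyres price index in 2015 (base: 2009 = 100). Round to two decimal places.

Laspeyres price index uses base-period quantities as weights.
ΣP(2015)·Q(2009) = 11×139 + 19×32 + 3×135 = 1529 + 608 + 405 = 2542
ΣP(2009)·Q(2009) = 8×139 + 25×32 + 3×135 = 1112 + 800 + 405 = 2317
Index = 2542 / 2317 × 100 = 109.7108

109.71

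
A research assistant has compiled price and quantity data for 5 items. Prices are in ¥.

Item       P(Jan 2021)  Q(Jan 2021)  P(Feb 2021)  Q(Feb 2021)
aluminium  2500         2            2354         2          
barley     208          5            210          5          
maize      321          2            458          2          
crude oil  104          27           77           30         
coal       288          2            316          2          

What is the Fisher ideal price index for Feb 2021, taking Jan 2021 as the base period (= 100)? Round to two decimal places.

Laspeyres component (base-period weights):
ΣP(Feb 2021)Q(Jan 2021) = 2354×2 + 210×5 + 458×2 + 77×27 + 316×2 = 4708 + 1050 + 916 + 2079 + 632 = 9385
ΣP(Jan 2021)Q(Jan 2021) = 2500×2 + 208×5 + 321×2 + 104×27 + 288×2 = 5000 + 1040 + 642 + 2808 + 576 = 10066
L = 9385 / 10066 × 100 = 93.2347
Paasche component (current-period weights):
ΣP(Feb 2021)Q(Feb 2021) = 2354×2 + 210×5 + 458×2 + 77×30 + 316×2 = 4708 + 1050 + 916 + 2310 + 632 = 9616
ΣP(Jan 2021)Q(Feb 2021) = 2500×2 + 208×5 + 321×2 + 104×30 + 288×2 = 5000 + 1040 + 642 + 3120 + 576 = 10378
P = 9616 / 10378 × 100 = 92.6575
Fisher = √(L × P) = √(93.2347 × 92.6575) = 92.9457

92.95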